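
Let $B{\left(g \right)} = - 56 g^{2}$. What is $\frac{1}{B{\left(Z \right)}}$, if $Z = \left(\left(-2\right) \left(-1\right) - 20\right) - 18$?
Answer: $- \frac{1}{72576} \approx -1.3779 \cdot 10^{-5}$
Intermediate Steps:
$Z = -36$ ($Z = \left(2 - 20\right) - 18 = -18 - 18 = -36$)
$\frac{1}{B{\left(Z \right)}} = \frac{1}{\left(-56\right) \left(-36\right)^{2}} = \frac{1}{\left(-56\right) 1296} = \frac{1}{-72576} = - \frac{1}{72576}$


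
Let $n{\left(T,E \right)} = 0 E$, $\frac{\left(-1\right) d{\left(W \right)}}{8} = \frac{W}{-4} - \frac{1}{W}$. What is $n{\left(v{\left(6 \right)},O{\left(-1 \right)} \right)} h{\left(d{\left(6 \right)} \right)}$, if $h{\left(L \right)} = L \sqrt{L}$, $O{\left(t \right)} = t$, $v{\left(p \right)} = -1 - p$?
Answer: $0$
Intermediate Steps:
$d{\left(W \right)} = 2 W + \frac{8}{W}$ ($d{\left(W \right)} = - 8 \left(\frac{W}{-4} - \frac{1}{W}\right) = - 8 \left(W \left(- \frac{1}{4}\right) - \frac{1}{W}\right) = - 8 \left(- \frac{W}{4} - \frac{1}{W}\right) = - 8 \left(- \frac{1}{W} - \frac{W}{4}\right) = 2 W + \frac{8}{W}$)
$h{\left(L \right)} = L^{\frac{3}{2}}$
$n{\left(T,E \right)} = 0$
$n{\left(v{\left(6 \right)},O{\left(-1 \right)} \right)} h{\left(d{\left(6 \right)} \right)} = 0 \left(2 \cdot 6 + \frac{8}{6}\right)^{\frac{3}{2}} = 0 \left(12 + 8 \cdot \frac{1}{6}\right)^{\frac{3}{2}} = 0 \left(12 + \frac{4}{3}\right)^{\frac{3}{2}} = 0 \left(\frac{40}{3}\right)^{\frac{3}{2}} = 0 \frac{80 \sqrt{30}}{9} = 0$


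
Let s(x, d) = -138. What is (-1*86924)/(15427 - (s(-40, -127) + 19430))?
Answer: 86924/3865 ≈ 22.490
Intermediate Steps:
(-1*86924)/(15427 - (s(-40, -127) + 19430)) = (-1*86924)/(15427 - (-138 + 19430)) = -86924/(15427 - 1*19292) = -86924/(15427 - 19292) = -86924/(-3865) = -86924*(-1/3865) = 86924/3865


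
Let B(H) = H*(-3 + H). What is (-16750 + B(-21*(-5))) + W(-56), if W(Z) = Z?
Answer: -6096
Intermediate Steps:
(-16750 + B(-21*(-5))) + W(-56) = (-16750 + (-21*(-5))*(-3 - 21*(-5))) - 56 = (-16750 + 105*(-3 + 105)) - 56 = (-16750 + 105*102) - 56 = (-16750 + 10710) - 56 = -6040 - 56 = -6096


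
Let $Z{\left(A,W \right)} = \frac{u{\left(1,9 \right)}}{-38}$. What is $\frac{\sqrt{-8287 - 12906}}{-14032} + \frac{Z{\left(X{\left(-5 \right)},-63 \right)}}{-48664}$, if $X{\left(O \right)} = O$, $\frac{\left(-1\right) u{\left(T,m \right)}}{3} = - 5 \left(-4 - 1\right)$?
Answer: $- \frac{75}{1849232} - \frac{i \sqrt{21193}}{14032} \approx -4.0557 \cdot 10^{-5} - 0.010375 i$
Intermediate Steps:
$u{\left(T,m \right)} = -75$ ($u{\left(T,m \right)} = - 3 \left(- 5 \left(-4 - 1\right)\right) = - 3 \left(\left(-5\right) \left(-5\right)\right) = \left(-3\right) 25 = -75$)
$Z{\left(A,W \right)} = \frac{75}{38}$ ($Z{\left(A,W \right)} = - \frac{75}{-38} = \left(-75\right) \left(- \frac{1}{38}\right) = \frac{75}{38}$)
$\frac{\sqrt{-8287 - 12906}}{-14032} + \frac{Z{\left(X{\left(-5 \right)},-63 \right)}}{-48664} = \frac{\sqrt{-8287 - 12906}}{-14032} + \frac{75}{38 \left(-48664\right)} = \sqrt{-8287 - 12906} \left(- \frac{1}{14032}\right) + \frac{75}{38} \left(- \frac{1}{48664}\right) = \sqrt{-21193} \left(- \frac{1}{14032}\right) - \frac{75}{1849232} = i \sqrt{21193} \left(- \frac{1}{14032}\right) - \frac{75}{1849232} = - \frac{i \sqrt{21193}}{14032} - \frac{75}{1849232} = - \frac{75}{1849232} - \frac{i \sqrt{21193}}{14032}$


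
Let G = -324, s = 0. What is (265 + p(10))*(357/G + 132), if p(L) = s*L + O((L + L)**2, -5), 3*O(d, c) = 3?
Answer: 1880221/54 ≈ 34819.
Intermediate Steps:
O(d, c) = 1 (O(d, c) = (1/3)*3 = 1)
p(L) = 1 (p(L) = 0*L + 1 = 0 + 1 = 1)
(265 + p(10))*(357/G + 132) = (265 + 1)*(357/(-324) + 132) = 266*(357*(-1/324) + 132) = 266*(-119/108 + 132) = 266*(14137/108) = 1880221/54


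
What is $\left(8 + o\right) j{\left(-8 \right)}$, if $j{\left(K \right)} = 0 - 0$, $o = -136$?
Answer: $0$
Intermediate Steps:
$j{\left(K \right)} = 0$ ($j{\left(K \right)} = 0 + 0 = 0$)
$\left(8 + o\right) j{\left(-8 \right)} = \left(8 - 136\right) 0 = \left(-128\right) 0 = 0$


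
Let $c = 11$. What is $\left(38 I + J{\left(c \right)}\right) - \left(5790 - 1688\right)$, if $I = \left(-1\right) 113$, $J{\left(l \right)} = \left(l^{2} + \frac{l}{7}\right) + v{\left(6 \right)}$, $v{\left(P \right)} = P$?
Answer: $- \frac{57872}{7} \approx -8267.4$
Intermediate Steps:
$J{\left(l \right)} = 6 + l^{2} + \frac{l}{7}$ ($J{\left(l \right)} = \left(l^{2} + \frac{l}{7}\right) + 6 = 6 + l^{2} + \frac{l}{7}$)
$I = -113$
$\left(38 I + J{\left(c \right)}\right) - \left(5790 - 1688\right) = \left(38 \left(-113\right) + \left(6 + 11^{2} + \frac{1}{7} \cdot 11\right)\right) - \left(5790 - 1688\right) = \left(-4294 + \left(6 + 121 + \frac{11}{7}\right)\right) - \left(5790 - 1688\right) = \left(-4294 + \frac{900}{7}\right) - 4102 = - \frac{29158}{7} - 4102 = - \frac{57872}{7}$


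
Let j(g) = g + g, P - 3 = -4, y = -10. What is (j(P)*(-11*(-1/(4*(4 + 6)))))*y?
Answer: 11/2 ≈ 5.5000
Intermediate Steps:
P = -1 (P = 3 - 4 = -1)
j(g) = 2*g
(j(P)*(-11*(-1/(4*(4 + 6)))))*y = ((2*(-1))*(-11*(-1/(4*(4 + 6)))))*(-10) = -(-22)/(10*(-4))*(-10) = -(-22)/(-40)*(-10) = -(-22)*(-1)/40*(-10) = -2*11/40*(-10) = -11/20*(-10) = 11/2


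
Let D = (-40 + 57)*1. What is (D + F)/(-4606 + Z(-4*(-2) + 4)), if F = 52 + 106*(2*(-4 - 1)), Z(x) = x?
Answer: 991/4594 ≈ 0.21572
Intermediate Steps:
D = 17 (D = 17*1 = 17)
F = -1008 (F = 52 + 106*(2*(-5)) = 52 + 106*(-10) = 52 - 1060 = -1008)
(D + F)/(-4606 + Z(-4*(-2) + 4)) = (17 - 1008)/(-4606 + (-4*(-2) + 4)) = -991/(-4606 + (8 + 4)) = -991/(-4606 + 12) = -991/(-4594) = -991*(-1/4594) = 991/4594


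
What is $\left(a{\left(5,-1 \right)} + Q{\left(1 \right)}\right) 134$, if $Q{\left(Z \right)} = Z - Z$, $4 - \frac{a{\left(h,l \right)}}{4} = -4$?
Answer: $4288$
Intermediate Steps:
$a{\left(h,l \right)} = 32$ ($a{\left(h,l \right)} = 16 - -16 = 16 + 16 = 32$)
$Q{\left(Z \right)} = 0$
$\left(a{\left(5,-1 \right)} + Q{\left(1 \right)}\right) 134 = \left(32 + 0\right) 134 = 32 \cdot 134 = 4288$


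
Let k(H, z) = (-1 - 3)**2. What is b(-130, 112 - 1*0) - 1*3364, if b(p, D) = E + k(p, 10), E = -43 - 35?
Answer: -3426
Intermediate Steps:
k(H, z) = 16 (k(H, z) = (-4)**2 = 16)
E = -78
b(p, D) = -62 (b(p, D) = -78 + 16 = -62)
b(-130, 112 - 1*0) - 1*3364 = -62 - 1*3364 = -62 - 3364 = -3426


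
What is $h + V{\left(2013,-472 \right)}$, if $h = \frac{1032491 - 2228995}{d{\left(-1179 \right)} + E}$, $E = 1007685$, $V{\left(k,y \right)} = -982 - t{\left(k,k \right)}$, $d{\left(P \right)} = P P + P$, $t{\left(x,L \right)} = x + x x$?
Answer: $- \frac{9718392315212}{2396547} \approx -4.0552 \cdot 10^{6}$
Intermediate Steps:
$t{\left(x,L \right)} = x + x^{2}$
$d{\left(P \right)} = P + P^{2}$ ($d{\left(P \right)} = P^{2} + P = P + P^{2}$)
$V{\left(k,y \right)} = -982 - k \left(1 + k\right)$
$h = - \frac{1196504}{2396547}$ ($h = \frac{1032491 - 2228995}{- 1179 \left(1 - 1179\right) + 1007685} = - \frac{1196504}{\left(-1179\right) \left(-1178\right) + 1007685} = - \frac{1196504}{1388862 + 1007685} = - \frac{1196504}{2396547} \approx -0.49926$)
$h + V{\left(2013,-472 \right)} = - \frac{1196504}{2396547} - \left(982 + 2013 \left(1 + 2013\right)\right) = - \frac{1196504}{2396547} - \left(982 + 2013 \cdot 2014\right) = - \frac{1196504}{2396547} - 4055164 = - \frac{9718392315212}{2396547}$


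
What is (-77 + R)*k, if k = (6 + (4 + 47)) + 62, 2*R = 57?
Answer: -11543/2 ≈ -5771.5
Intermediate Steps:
R = 57/2 (R = (½)*57 = 57/2 ≈ 28.500)
k = 119 (k = (6 + 51) + 62 = 57 + 62 = 119)
(-77 + R)*k = (-77 + 57/2)*119 = -97/2*119 = -11543/2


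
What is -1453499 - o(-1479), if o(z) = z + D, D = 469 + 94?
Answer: -1452583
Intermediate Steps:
D = 563
o(z) = 563 + z (o(z) = z + 563 = 563 + z)
-1453499 - o(-1479) = -1453499 - (563 - 1479) = -1453499 - 1*(-916) = -1453499 + 916 = -1452583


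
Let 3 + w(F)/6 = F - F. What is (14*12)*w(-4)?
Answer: -3024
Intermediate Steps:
w(F) = -18 (w(F) = -18 + 6*(F - F) = -18 + 6*0 = -18 + 0 = -18)
(14*12)*w(-4) = (14*12)*(-18) = 168*(-18) = -3024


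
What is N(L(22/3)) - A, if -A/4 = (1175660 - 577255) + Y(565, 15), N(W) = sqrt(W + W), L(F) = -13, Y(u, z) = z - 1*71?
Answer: 2393396 + I*sqrt(26) ≈ 2.3934e+6 + 5.099*I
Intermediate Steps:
Y(u, z) = -71 + z (Y(u, z) = z - 71 = -71 + z)
N(W) = sqrt(2)*sqrt(W) (N(W) = sqrt(2*W) = sqrt(2)*sqrt(W))
A = -2393396 (A = -4*((1175660 - 577255) + (-71 + 15)) = -4*(598405 - 56) = -4*598349 = -2393396)
N(L(22/3)) - A = sqrt(2)*sqrt(-13) - 1*(-2393396) = sqrt(2)*(I*sqrt(13)) + 2393396 = I*sqrt(26) + 2393396 = 2393396 + I*sqrt(26)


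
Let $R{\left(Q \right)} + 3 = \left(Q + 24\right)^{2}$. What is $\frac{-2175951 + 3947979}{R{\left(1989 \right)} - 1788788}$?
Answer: $\frac{886014}{1131689} \approx 0.78291$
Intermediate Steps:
$R{\left(Q \right)} = -3 + \left(24 + Q\right)^{2}$ ($R{\left(Q \right)} = -3 + \left(Q + 24\right)^{2} = -3 + \left(24 + Q\right)^{2}$)
$\frac{-2175951 + 3947979}{R{\left(1989 \right)} - 1788788} = \frac{-2175951 + 3947979}{\left(-3 + \left(24 + 1989\right)^{2}\right) - 1788788} = \frac{1772028}{\left(-3 + 2013^{2}\right) - 1788788} = \frac{1772028}{\left(-3 + 4052169\right) - 1788788} = \frac{1772028}{4052166 - 1788788} = \frac{1772028}{2263378} = 1772028 \cdot \frac{1}{2263378} = \frac{886014}{1131689}$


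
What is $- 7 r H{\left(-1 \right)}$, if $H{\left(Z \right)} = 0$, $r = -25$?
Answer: $0$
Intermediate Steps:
$- 7 r H{\left(-1 \right)} = \left(-7\right) \left(-25\right) 0 = 175 \cdot 0 = 0$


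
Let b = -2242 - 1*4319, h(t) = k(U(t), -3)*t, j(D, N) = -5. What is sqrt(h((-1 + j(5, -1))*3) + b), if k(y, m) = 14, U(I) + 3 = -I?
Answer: 3*I*sqrt(757) ≈ 82.541*I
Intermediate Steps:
U(I) = -3 - I
h(t) = 14*t
b = -6561 (b = -2242 - 4319 = -6561)
sqrt(h((-1 + j(5, -1))*3) + b) = sqrt(14*((-1 - 5)*3) - 6561) = sqrt(14*(-6*3) - 6561) = sqrt(14*(-18) - 6561) = sqrt(-252 - 6561) = sqrt(-6813) = 3*I*sqrt(757)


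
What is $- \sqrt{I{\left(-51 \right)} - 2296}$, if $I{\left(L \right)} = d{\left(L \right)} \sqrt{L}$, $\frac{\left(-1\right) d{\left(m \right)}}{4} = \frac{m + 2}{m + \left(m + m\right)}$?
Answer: $- \frac{2 \sqrt{-1492974 - 833 i \sqrt{51}}}{51} \approx -0.095463 + 47.917 i$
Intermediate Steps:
$d{\left(m \right)} = - \frac{4 \left(2 + m\right)}{3 m}$ ($d{\left(m \right)} = - 4 \frac{m + 2}{m + \left(m + m\right)} = - 4 \frac{2 + m}{m + 2 m} = - 4 \frac{2 + m}{3 m} = - \frac{4 \left(2 + m\right)}{3 m}$)
$I{\left(L \right)} = \frac{4 \left(-2 - L\right)}{3 \sqrt{L}}$ ($I{\left(L \right)} = \frac{4 \left(-2 - L\right)}{3 L} \sqrt{L} = \frac{4 \left(-2 - L\right)}{3 \sqrt{L}}$)
$- \sqrt{I{\left(-51 \right)} - 2296} = - \sqrt{\frac{4 \left(-2 - -51\right)}{3 i \sqrt{51}} - 2296} = - \sqrt{\frac{4 \left(- \frac{i \sqrt{51}}{51}\right) \left(-2 + 51\right)}{3} - 2296} = - \sqrt{\frac{4}{3} \left(- \frac{i \sqrt{51}}{51}\right) 49 - 2296} = - \sqrt{- \frac{196 i \sqrt{51}}{153} - 2296} = - \sqrt{-2296 - \frac{196 i \sqrt{51}}{153}}$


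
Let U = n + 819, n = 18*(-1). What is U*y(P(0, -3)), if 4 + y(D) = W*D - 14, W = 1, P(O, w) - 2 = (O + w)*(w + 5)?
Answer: -17622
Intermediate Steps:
n = -18
P(O, w) = 2 + (5 + w)*(O + w) (P(O, w) = 2 + (O + w)*(w + 5) = 2 + (O + w)*(5 + w) = 2 + (5 + w)*(O + w))
y(D) = -18 + D (y(D) = -4 + (1*D - 14) = -4 + (D - 14) = -4 + (-14 + D) = -18 + D)
U = 801 (U = -18 + 819 = 801)
U*y(P(0, -3)) = 801*(-18 + (2 + (-3)² + 5*0 + 5*(-3) + 0*(-3))) = 801*(-18 + (2 + 9 + 0 - 15 + 0)) = 801*(-18 - 4) = 801*(-22) = -17622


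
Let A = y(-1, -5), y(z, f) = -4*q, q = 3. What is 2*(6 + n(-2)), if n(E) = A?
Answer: -12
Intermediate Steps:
y(z, f) = -12 (y(z, f) = -4*3 = -12)
A = -12
n(E) = -12
2*(6 + n(-2)) = 2*(6 - 12) = 2*(-6) = -12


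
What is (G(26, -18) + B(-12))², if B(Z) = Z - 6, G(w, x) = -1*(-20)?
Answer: 4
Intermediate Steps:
G(w, x) = 20
B(Z) = -6 + Z
(G(26, -18) + B(-12))² = (20 + (-6 - 12))² = (20 - 18)² = 2² = 4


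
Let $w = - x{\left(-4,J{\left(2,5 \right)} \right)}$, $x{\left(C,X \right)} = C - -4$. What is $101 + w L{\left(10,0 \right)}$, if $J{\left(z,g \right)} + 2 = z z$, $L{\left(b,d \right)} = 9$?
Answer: $101$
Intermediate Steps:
$J{\left(z,g \right)} = -2 + z^{2}$ ($J{\left(z,g \right)} = -2 + z z = -2 + z^{2}$)
$x{\left(C,X \right)} = 4 + C$ ($x{\left(C,X \right)} = C + 4 = 4 + C$)
$w = 0$ ($w = - (4 - 4) = \left(-1\right) 0 = 0$)
$101 + w L{\left(10,0 \right)} = 101 + 0 \cdot 9 = 101 + 0 = 101$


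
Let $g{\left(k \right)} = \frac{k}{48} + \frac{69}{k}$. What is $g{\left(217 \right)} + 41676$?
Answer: $\frac{434147617}{10416} \approx 41681.0$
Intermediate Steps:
$g{\left(k \right)} = \frac{69}{k} + \frac{k}{48}$ ($g{\left(k \right)} = k \frac{1}{48} + \frac{69}{k} = \frac{k}{48} + \frac{69}{k} = \frac{69}{k} + \frac{k}{48}$)
$g{\left(217 \right)} + 41676 = \left(\frac{69}{217} + \frac{1}{48} \cdot 217\right) + 41676 = \left(69 \cdot \frac{1}{217} + \frac{217}{48}\right) + 41676 = \left(\frac{69}{217} + \frac{217}{48}\right) + 41676 = \frac{50401}{10416} + 41676 = \frac{434147617}{10416}$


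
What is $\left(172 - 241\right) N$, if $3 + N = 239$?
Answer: $-16284$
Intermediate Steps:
$N = 236$ ($N = -3 + 239 = 236$)
$\left(172 - 241\right) N = \left(172 - 241\right) 236 = \left(-69\right) 236 = -16284$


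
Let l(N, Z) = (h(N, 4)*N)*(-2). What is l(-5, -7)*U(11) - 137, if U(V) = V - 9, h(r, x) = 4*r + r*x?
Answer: -937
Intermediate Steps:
l(N, Z) = -16*N² (l(N, Z) = ((N*(4 + 4))*N)*(-2) = ((N*8)*N)*(-2) = ((8*N)*N)*(-2) = (8*N²)*(-2) = -16*N²)
U(V) = -9 + V
l(-5, -7)*U(11) - 137 = (-16*(-5)²)*(-9 + 11) - 137 = -16*25*2 - 137 = -400*2 - 137 = -800 - 137 = -937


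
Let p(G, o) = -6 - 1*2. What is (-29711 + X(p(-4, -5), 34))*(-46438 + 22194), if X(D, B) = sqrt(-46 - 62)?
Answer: 720313484 - 145464*I*sqrt(3) ≈ 7.2031e+8 - 2.5195e+5*I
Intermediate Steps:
p(G, o) = -8 (p(G, o) = -6 - 2 = -8)
X(D, B) = 6*I*sqrt(3) (X(D, B) = sqrt(-108) = 6*I*sqrt(3))
(-29711 + X(p(-4, -5), 34))*(-46438 + 22194) = (-29711 + 6*I*sqrt(3))*(-46438 + 22194) = (-29711 + 6*I*sqrt(3))*(-24244) = 720313484 - 145464*I*sqrt(3)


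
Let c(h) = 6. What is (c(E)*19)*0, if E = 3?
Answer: 0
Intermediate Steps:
(c(E)*19)*0 = (6*19)*0 = 114*0 = 0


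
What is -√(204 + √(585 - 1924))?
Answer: -√(204 + I*√1339) ≈ -14.34 - 1.2759*I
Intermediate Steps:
-√(204 + √(585 - 1924)) = -√(204 + √(-1339)) = -√(204 + I*√1339)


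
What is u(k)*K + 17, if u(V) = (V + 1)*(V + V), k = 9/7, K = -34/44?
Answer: 6715/539 ≈ 12.458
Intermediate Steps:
K = -17/22 (K = -34*1/44 = -17/22 ≈ -0.77273)
k = 9/7 (k = 9*(⅐) = 9/7 ≈ 1.2857)
u(V) = 2*V*(1 + V) (u(V) = (1 + V)*(2*V) = 2*V*(1 + V))
u(k)*K + 17 = (2*(9/7)*(1 + 9/7))*(-17/22) + 17 = (2*(9/7)*(16/7))*(-17/22) + 17 = (288/49)*(-17/22) + 17 = -2448/539 + 17 = 6715/539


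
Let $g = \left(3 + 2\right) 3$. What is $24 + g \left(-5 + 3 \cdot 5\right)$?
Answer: $174$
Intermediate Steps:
$g = 15$ ($g = 5 \cdot 3 = 15$)
$24 + g \left(-5 + 3 \cdot 5\right) = 24 + 15 \left(-5 + 3 \cdot 5\right) = 24 + 15 \left(-5 + 15\right) = 24 + 15 \cdot 10 = 24 + 150 = 174$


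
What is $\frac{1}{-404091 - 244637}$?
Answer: $- \frac{1}{648728} \approx -1.5415 \cdot 10^{-6}$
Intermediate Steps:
$\frac{1}{-404091 - 244637} = \frac{1}{-648728} = - \frac{1}{648728}$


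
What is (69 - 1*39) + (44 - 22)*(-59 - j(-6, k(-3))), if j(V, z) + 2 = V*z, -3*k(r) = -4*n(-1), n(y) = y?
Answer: -1400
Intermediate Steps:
k(r) = -4/3 (k(r) = -(-4)*(-1)/3 = -1/3*4 = -4/3)
j(V, z) = -2 + V*z
(69 - 1*39) + (44 - 22)*(-59 - j(-6, k(-3))) = (69 - 1*39) + (44 - 22)*(-59 - (-2 - 6*(-4/3))) = (69 - 39) + 22*(-59 - (-2 + 8)) = 30 + 22*(-59 - 1*6) = 30 + 22*(-59 - 6) = 30 + 22*(-65) = 30 - 1430 = -1400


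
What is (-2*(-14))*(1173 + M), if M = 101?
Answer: 35672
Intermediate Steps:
(-2*(-14))*(1173 + M) = (-2*(-14))*(1173 + 101) = 28*1274 = 35672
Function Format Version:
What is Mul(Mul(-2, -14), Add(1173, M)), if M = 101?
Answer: 35672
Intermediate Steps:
Mul(Mul(-2, -14), Add(1173, M)) = Mul(Mul(-2, -14), Add(1173, 101)) = Mul(28, 1274) = 35672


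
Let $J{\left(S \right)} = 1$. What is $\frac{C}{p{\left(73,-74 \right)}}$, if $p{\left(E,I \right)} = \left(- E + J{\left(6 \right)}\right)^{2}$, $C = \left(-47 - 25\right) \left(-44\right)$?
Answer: $\frac{11}{18} \approx 0.61111$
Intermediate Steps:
$C = 3168$ ($C = \left(-72\right) \left(-44\right) = 3168$)
$p{\left(E,I \right)} = \left(1 - E\right)^{2}$ ($p{\left(E,I \right)} = \left(- E + 1\right)^{2} = \left(1 - E\right)^{2}$)
$\frac{C}{p{\left(73,-74 \right)}} = \frac{3168}{\left(-1 + 73\right)^{2}} = \frac{3168}{72^{2}} = \frac{3168}{5184} = 3168 \cdot \frac{1}{5184} = \frac{11}{18}$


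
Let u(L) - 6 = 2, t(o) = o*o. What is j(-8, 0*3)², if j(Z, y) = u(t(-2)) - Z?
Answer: 256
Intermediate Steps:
t(o) = o²
u(L) = 8 (u(L) = 6 + 2 = 8)
j(Z, y) = 8 - Z
j(-8, 0*3)² = (8 - 1*(-8))² = (8 + 8)² = 16² = 256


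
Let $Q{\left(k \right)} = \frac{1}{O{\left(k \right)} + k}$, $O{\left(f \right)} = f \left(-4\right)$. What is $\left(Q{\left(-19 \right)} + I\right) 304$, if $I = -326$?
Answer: $- \frac{297296}{3} \approx -99099.0$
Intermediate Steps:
$O{\left(f \right)} = - 4 f$
$Q{\left(k \right)} = - \frac{1}{3 k}$ ($Q{\left(k \right)} = \frac{1}{- 4 k + k} = \frac{1}{\left(-3\right) k} = - \frac{1}{3 k}$)
$\left(Q{\left(-19 \right)} + I\right) 304 = \left(- \frac{1}{3 \left(-19\right)} - 326\right) 304 = \left(\left(- \frac{1}{3}\right) \left(- \frac{1}{19}\right) - 326\right) 304 = \left(\frac{1}{57} - 326\right) 304 = \left(- \frac{18581}{57}\right) 304 = - \frac{297296}{3}$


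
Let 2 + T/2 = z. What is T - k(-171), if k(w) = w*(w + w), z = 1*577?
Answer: -57332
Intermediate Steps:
z = 577
T = 1150 (T = -4 + 2*577 = -4 + 1154 = 1150)
k(w) = 2*w² (k(w) = w*(2*w) = 2*w²)
T - k(-171) = 1150 - 2*(-171)² = 1150 - 2*29241 = 1150 - 1*58482 = 1150 - 58482 = -57332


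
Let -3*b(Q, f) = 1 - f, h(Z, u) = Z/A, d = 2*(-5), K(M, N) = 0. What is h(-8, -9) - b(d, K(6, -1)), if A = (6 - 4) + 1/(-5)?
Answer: -37/9 ≈ -4.1111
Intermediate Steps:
A = 9/5 (A = 2 - ⅕ = 9/5 ≈ 1.8000)
d = -10
h(Z, u) = 5*Z/9 (h(Z, u) = Z/(9/5) = Z*(5/9) = 5*Z/9)
b(Q, f) = -⅓ + f/3 (b(Q, f) = -(1 - f)/3 = -⅓ + f/3)
h(-8, -9) - b(d, K(6, -1)) = (5/9)*(-8) - (-⅓ + (⅓)*0) = -40/9 - (-⅓ + 0) = -40/9 - 1*(-⅓) = -40/9 + ⅓ = -37/9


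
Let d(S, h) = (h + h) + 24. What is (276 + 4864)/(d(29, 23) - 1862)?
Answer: -1285/448 ≈ -2.8683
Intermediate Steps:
d(S, h) = 24 + 2*h (d(S, h) = 2*h + 24 = 24 + 2*h)
(276 + 4864)/(d(29, 23) - 1862) = (276 + 4864)/((24 + 2*23) - 1862) = 5140/((24 + 46) - 1862) = 5140/(70 - 1862) = 5140/(-1792) = 5140*(-1/1792) = -1285/448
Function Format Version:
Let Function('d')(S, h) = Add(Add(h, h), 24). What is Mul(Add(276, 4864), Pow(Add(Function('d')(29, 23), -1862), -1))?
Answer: Rational(-1285, 448) ≈ -2.8683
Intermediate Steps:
Function('d')(S, h) = Add(24, Mul(2, h)) (Function('d')(S, h) = Add(Mul(2, h), 24) = Add(24, Mul(2, h)))
Mul(Add(276, 4864), Pow(Add(Function('d')(29, 23), -1862), -1)) = Mul(Add(276, 4864), Pow(Add(Add(24, Mul(2, 23)), -1862), -1)) = Mul(5140, Pow(Add(Add(24, 46), -1862), -1)) = Mul(5140, Pow(Add(70, -1862), -1)) = Mul(5140, Pow(-1792, -1)) = Mul(5140, Rational(-1, 1792)) = Rational(-1285, 448)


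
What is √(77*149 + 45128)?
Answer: 3*√6289 ≈ 237.91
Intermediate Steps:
√(77*149 + 45128) = √(11473 + 45128) = √56601 = 3*√6289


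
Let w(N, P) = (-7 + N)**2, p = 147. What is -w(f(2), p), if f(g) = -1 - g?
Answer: -100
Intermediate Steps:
-w(f(2), p) = -(-7 + (-1 - 1*2))**2 = -(-7 + (-1 - 2))**2 = -(-7 - 3)**2 = -1*(-10)**2 = -1*100 = -100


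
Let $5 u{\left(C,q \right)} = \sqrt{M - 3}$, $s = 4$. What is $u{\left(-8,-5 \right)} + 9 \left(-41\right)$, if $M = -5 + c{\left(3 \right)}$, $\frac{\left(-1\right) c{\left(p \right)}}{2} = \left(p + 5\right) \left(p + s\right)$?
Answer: $-369 + \frac{2 i \sqrt{30}}{5} \approx -369.0 + 2.1909 i$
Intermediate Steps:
$c{\left(p \right)} = - 2 \left(4 + p\right) \left(5 + p\right)$ ($c{\left(p \right)} = - 2 \left(p + 5\right) \left(p + 4\right) = - 2 \left(5 + p\right) \left(4 + p\right) = - 2 \left(4 + p\right) \left(5 + p\right)$)
$M = -117$ ($M = -5 - \left(94 + 18\right) = -5 - 112 = -117$)
$u{\left(C,q \right)} = \frac{2 i \sqrt{30}}{5}$ ($u{\left(C,q \right)} = \frac{\sqrt{-117 - 3}}{5} = \frac{\sqrt{-120}}{5} = \frac{2 i \sqrt{30}}{5}$)
$u{\left(-8,-5 \right)} + 9 \left(-41\right) = \frac{2 i \sqrt{30}}{5} + 9 \left(-41\right) = \frac{2 i \sqrt{30}}{5} - 369 = -369 + \frac{2 i \sqrt{30}}{5}$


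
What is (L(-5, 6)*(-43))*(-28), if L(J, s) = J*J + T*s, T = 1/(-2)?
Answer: 26488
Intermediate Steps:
T = -½ ≈ -0.50000
L(J, s) = J² - s/2 (L(J, s) = J*J - s/2 = J² - s/2)
(L(-5, 6)*(-43))*(-28) = (((-5)² - ½*6)*(-43))*(-28) = ((25 - 3)*(-43))*(-28) = (22*(-43))*(-28) = -946*(-28) = 26488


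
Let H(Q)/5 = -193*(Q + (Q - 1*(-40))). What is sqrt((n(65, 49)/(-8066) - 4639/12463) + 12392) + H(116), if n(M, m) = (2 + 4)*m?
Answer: -262480 + 2*sqrt(64681987258543945)/4569389 ≈ -2.6237e+5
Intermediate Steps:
n(M, m) = 6*m
H(Q) = -38600 - 1930*Q (H(Q) = 5*(-193*(Q + (Q - 1*(-40)))) = 5*(-193*(Q + (Q + 40))) = 5*(-193*(Q + (40 + Q))) = 5*(-193*(40 + 2*Q)) = 5*(-7720 - 386*Q) = -38600 - 1930*Q)
sqrt((n(65, 49)/(-8066) - 4639/12463) + 12392) + H(116) = sqrt(((6*49)/(-8066) - 4639/12463) + 12392) + (-38600 - 1930*116) = sqrt((294*(-1/8066) - 4639*1/12463) + 12392) + (-38600 - 223880) = sqrt((-147/4033 - 4639/12463) + 12392) - 262480 = sqrt(-20541148/50263279 + 12392) - 262480 = sqrt(622842012220/50263279) - 262480 = 2*sqrt(64681987258543945)/4569389 - 262480 = -262480 + 2*sqrt(64681987258543945)/4569389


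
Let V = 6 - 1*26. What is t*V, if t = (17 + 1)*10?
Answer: -3600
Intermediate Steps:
t = 180 (t = 18*10 = 180)
V = -20 (V = 6 - 26 = -20)
t*V = 180*(-20) = -3600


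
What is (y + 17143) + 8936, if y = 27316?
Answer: 53395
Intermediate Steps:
(y + 17143) + 8936 = (27316 + 17143) + 8936 = 44459 + 8936 = 53395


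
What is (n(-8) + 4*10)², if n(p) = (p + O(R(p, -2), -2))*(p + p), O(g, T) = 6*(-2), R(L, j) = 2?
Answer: 129600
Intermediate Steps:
O(g, T) = -12
n(p) = 2*p*(-12 + p) (n(p) = (p - 12)*(p + p) = (-12 + p)*(2*p) = 2*p*(-12 + p))
(n(-8) + 4*10)² = (2*(-8)*(-12 - 8) + 4*10)² = (2*(-8)*(-20) + 40)² = (320 + 40)² = 360² = 129600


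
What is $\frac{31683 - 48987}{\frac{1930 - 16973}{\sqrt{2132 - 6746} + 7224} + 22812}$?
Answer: $\frac{17304 \left(- \sqrt{4614} + 7224 i\right)}{- 164778845 i + 22812 \sqrt{4614}} \approx -0.75862 + 6.5115 \cdot 10^{-7} i$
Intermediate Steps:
$\frac{31683 - 48987}{\frac{1930 - 16973}{\sqrt{2132 - 6746} + 7224} + 22812} = - \frac{17304}{- \frac{15043}{\sqrt{-4614} + 7224} + 22812} = - \frac{17304}{- \frac{15043}{i \sqrt{4614} + 7224} + 22812} = - \frac{17304}{- \frac{15043}{7224 + i \sqrt{4614}} + 22812} = - \frac{17304}{22812 - \frac{15043}{7224 + i \sqrt{4614}}}$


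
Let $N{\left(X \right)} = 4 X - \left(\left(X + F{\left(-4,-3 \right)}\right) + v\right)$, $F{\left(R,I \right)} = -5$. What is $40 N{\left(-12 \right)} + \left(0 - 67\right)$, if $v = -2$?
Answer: $-1227$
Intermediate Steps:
$N{\left(X \right)} = 7 + 3 X$ ($N{\left(X \right)} = 4 X - \left(\left(X - 5\right) - 2\right) = 4 X - \left(\left(-5 + X\right) - 2\right) = 4 X - \left(-7 + X\right) = 7 + 3 X$)
$40 N{\left(-12 \right)} + \left(0 - 67\right) = 40 \left(7 + 3 \left(-12\right)\right) + \left(0 - 67\right) = 40 \left(7 - 36\right) - 67 = 40 \left(-29\right) - 67 = -1160 - 67 = -1227$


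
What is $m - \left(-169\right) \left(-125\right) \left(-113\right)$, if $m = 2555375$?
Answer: $4942500$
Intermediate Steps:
$m - \left(-169\right) \left(-125\right) \left(-113\right) = 2555375 - \left(-169\right) \left(-125\right) \left(-113\right) = 2555375 - 21125 \left(-113\right) = 2555375 - -2387125 = 2555375 + 2387125 = 4942500$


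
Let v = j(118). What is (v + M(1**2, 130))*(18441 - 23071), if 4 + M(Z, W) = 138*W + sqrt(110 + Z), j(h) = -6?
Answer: -83015900 - 4630*sqrt(111) ≈ -8.3065e+7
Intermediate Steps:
v = -6
M(Z, W) = -4 + sqrt(110 + Z) + 138*W (M(Z, W) = -4 + (138*W + sqrt(110 + Z)) = -4 + (sqrt(110 + Z) + 138*W) = -4 + sqrt(110 + Z) + 138*W)
(v + M(1**2, 130))*(18441 - 23071) = (-6 + (-4 + sqrt(110 + 1**2) + 138*130))*(18441 - 23071) = (-6 + (-4 + sqrt(110 + 1) + 17940))*(-4630) = (-6 + (-4 + sqrt(111) + 17940))*(-4630) = (-6 + (17936 + sqrt(111)))*(-4630) = (17930 + sqrt(111))*(-4630) = -83015900 - 4630*sqrt(111)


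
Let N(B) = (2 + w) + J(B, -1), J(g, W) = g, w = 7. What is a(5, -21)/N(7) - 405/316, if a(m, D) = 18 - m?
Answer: -593/1264 ≈ -0.46915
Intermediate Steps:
N(B) = 9 + B (N(B) = (2 + 7) + B = 9 + B)
a(5, -21)/N(7) - 405/316 = (18 - 1*5)/(9 + 7) - 405/316 = (18 - 5)/16 - 405*1/316 = 13*(1/16) - 405/316 = 13/16 - 405/316 = -593/1264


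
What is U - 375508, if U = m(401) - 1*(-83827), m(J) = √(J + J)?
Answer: -291681 + √802 ≈ -2.9165e+5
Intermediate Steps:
m(J) = √2*√J (m(J) = √(2*J) = √2*√J)
U = 83827 + √802 (U = √2*√401 - 1*(-83827) = √802 + 83827 = 83827 + √802 ≈ 83855.)
U - 375508 = (83827 + √802) - 375508 = -291681 + √802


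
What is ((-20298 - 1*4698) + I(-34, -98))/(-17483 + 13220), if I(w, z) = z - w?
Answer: 3580/609 ≈ 5.8785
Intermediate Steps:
((-20298 - 1*4698) + I(-34, -98))/(-17483 + 13220) = ((-20298 - 1*4698) + (-98 - 1*(-34)))/(-17483 + 13220) = ((-20298 - 4698) + (-98 + 34))/(-4263) = (-24996 - 64)*(-1/4263) = -25060*(-1/4263) = 3580/609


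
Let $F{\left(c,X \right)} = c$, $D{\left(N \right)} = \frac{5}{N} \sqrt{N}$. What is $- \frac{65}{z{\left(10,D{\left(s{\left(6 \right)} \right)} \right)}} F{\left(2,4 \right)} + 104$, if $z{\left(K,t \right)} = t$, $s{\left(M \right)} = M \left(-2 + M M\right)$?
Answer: $104 - 52 \sqrt{51} \approx -267.35$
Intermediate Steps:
$s{\left(M \right)} = M \left(-2 + M^{2}\right)$
$D{\left(N \right)} = \frac{5}{\sqrt{N}}$
$- \frac{65}{z{\left(10,D{\left(s{\left(6 \right)} \right)} \right)}} F{\left(2,4 \right)} + 104 = - \frac{65}{5 \frac{1}{\sqrt{6 \left(-2 + 6^{2}\right)}}} 2 + 104 = - \frac{65}{5 \frac{1}{\sqrt{6 \left(-2 + 36\right)}}} 2 + 104 = - \frac{65}{5 \frac{1}{\sqrt{6 \cdot 34}}} \cdot 2 + 104 = - \frac{65}{5 \frac{1}{\sqrt{204}}} \cdot 2 + 104 = - \frac{65}{5 \frac{\sqrt{51}}{102}} \cdot 2 + 104 = - \frac{65}{\frac{5}{102} \sqrt{51}} \cdot 2 + 104 = - 65 \frac{2 \sqrt{51}}{5} \cdot 2 + 104 = - 26 \sqrt{51} \cdot 2 + 104 = - 52 \sqrt{51} + 104 = 104 - 52 \sqrt{51}$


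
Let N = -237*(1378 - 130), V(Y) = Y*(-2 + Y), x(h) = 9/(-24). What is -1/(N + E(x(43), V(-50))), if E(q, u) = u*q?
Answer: 1/296751 ≈ 3.3698e-6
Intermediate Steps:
x(h) = -3/8 (x(h) = 9*(-1/24) = -3/8)
E(q, u) = q*u
N = -295776 (N = -237*1248 = -295776)
-1/(N + E(x(43), V(-50))) = -1/(-295776 - (-75)*(-2 - 50)/4) = -1/(-295776 - (-75)*(-52)/4) = -1/(-295776 - 3/8*2600) = -1/(-295776 - 975) = -1/(-296751) = -1*(-1/296751) = 1/296751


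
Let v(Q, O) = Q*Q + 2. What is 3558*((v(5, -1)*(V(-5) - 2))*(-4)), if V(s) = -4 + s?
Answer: 4226904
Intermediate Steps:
v(Q, O) = 2 + Q**2 (v(Q, O) = Q**2 + 2 = 2 + Q**2)
3558*((v(5, -1)*(V(-5) - 2))*(-4)) = 3558*(((2 + 5**2)*((-4 - 5) - 2))*(-4)) = 3558*(((2 + 25)*(-9 - 2))*(-4)) = 3558*((27*(-11))*(-4)) = 3558*(-297*(-4)) = 3558*1188 = 4226904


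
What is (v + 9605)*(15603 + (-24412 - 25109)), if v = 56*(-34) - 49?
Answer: -259540536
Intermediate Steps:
v = -1953 (v = -1904 - 49 = -1953)
(v + 9605)*(15603 + (-24412 - 25109)) = (-1953 + 9605)*(15603 + (-24412 - 25109)) = 7652*(15603 - 49521) = 7652*(-33918) = -259540536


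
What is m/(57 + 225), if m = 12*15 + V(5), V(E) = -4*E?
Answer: 80/141 ≈ 0.56738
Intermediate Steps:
m = 160 (m = 12*15 - 4*5 = 180 - 20 = 160)
m/(57 + 225) = 160/(57 + 225) = 160/282 = (1/282)*160 = 80/141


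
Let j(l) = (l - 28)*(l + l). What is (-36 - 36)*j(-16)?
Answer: -101376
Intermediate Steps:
j(l) = 2*l*(-28 + l) (j(l) = (-28 + l)*(2*l) = 2*l*(-28 + l))
(-36 - 36)*j(-16) = (-36 - 36)*(2*(-16)*(-28 - 16)) = -144*(-16)*(-44) = -72*1408 = -101376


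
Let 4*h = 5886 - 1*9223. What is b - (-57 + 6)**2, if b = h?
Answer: -13741/4 ≈ -3435.3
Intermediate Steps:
h = -3337/4 (h = (5886 - 1*9223)/4 = (5886 - 9223)/4 = (1/4)*(-3337) = -3337/4 ≈ -834.25)
b = -3337/4 ≈ -834.25
b - (-57 + 6)**2 = -3337/4 - (-57 + 6)**2 = -3337/4 - 1*(-51)**2 = -3337/4 - 1*2601 = -3337/4 - 2601 = -13741/4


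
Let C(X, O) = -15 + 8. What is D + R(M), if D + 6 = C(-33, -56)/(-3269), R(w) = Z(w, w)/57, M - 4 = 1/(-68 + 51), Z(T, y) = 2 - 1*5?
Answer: -53686/8873 ≈ -6.0505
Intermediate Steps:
Z(T, y) = -3 (Z(T, y) = 2 - 5 = -3)
C(X, O) = -7
M = 67/17 (M = 4 + 1/(-68 + 51) = 4 + 1/(-17) = 4 - 1/17 = 67/17 ≈ 3.9412)
R(w) = -1/19 (R(w) = -3/57 = -3*1/57 = -1/19)
D = -2801/467 (D = -6 - 7/(-3269) = -6 - 7*(-1/3269) = -6 + 1/467 = -2801/467 ≈ -5.9979)
D + R(M) = -2801/467 - 1/19 = -53686/8873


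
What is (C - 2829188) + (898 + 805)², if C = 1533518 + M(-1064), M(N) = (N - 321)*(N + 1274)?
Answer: 1313689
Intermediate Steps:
M(N) = (-321 + N)*(1274 + N)
C = 1242668 (C = 1533518 + (-408954 + (-1064)² + 953*(-1064)) = 1533518 + (-408954 + 1132096 - 1013992) = 1533518 - 290850 = 1242668)
(C - 2829188) + (898 + 805)² = (1242668 - 2829188) + (898 + 805)² = -1586520 + 1703² = -1586520 + 2900209 = 1313689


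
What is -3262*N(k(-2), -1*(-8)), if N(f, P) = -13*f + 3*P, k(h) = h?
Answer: -163100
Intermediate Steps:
-3262*N(k(-2), -1*(-8)) = -3262*(-13*(-2) + 3*(-1*(-8))) = -3262*(26 + 3*8) = -3262*(26 + 24) = -3262*50 = -163100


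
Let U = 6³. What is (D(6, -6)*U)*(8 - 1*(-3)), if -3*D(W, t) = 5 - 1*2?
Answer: -2376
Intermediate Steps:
U = 216
D(W, t) = -1 (D(W, t) = -(5 - 1*2)/3 = -(5 - 2)/3 = -⅓*3 = -1)
(D(6, -6)*U)*(8 - 1*(-3)) = (-1*216)*(8 - 1*(-3)) = -216*(8 + 3) = -216*11 = -2376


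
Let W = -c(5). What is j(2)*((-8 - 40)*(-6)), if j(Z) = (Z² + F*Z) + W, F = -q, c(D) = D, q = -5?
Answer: 2592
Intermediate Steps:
W = -5 (W = -1*5 = -5)
F = 5 (F = -1*(-5) = 5)
j(Z) = -5 + Z² + 5*Z (j(Z) = (Z² + 5*Z) - 5 = -5 + Z² + 5*Z)
j(2)*((-8 - 40)*(-6)) = (-5 + 2² + 5*2)*((-8 - 40)*(-6)) = (-5 + 4 + 10)*(-48*(-6)) = 9*288 = 2592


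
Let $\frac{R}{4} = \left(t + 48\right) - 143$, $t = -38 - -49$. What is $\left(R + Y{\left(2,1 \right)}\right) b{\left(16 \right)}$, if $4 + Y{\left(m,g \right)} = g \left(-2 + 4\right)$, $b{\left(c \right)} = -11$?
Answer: $3718$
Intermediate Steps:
$t = 11$ ($t = -38 + 49 = 11$)
$R = -336$ ($R = 4 \left(\left(11 + 48\right) - 143\right) = 4 \left(59 - 143\right) = 4 \left(-84\right) = -336$)
$Y{\left(m,g \right)} = -4 + 2 g$ ($Y{\left(m,g \right)} = -4 + g \left(-2 + 4\right) = -4 + g 2 = -4 + 2 g$)
$\left(R + Y{\left(2,1 \right)}\right) b{\left(16 \right)} = \left(-336 + \left(-4 + 2 \cdot 1\right)\right) \left(-11\right) = \left(-336 + \left(-4 + 2\right)\right) \left(-11\right) = \left(-336 - 2\right) \left(-11\right) = \left(-338\right) \left(-11\right) = 3718$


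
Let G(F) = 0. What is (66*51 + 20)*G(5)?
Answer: 0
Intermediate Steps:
(66*51 + 20)*G(5) = (66*51 + 20)*0 = (3366 + 20)*0 = 3386*0 = 0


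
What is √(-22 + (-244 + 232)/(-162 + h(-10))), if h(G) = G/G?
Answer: I*√568330/161 ≈ 4.6825*I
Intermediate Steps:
h(G) = 1
√(-22 + (-244 + 232)/(-162 + h(-10))) = √(-22 + (-244 + 232)/(-162 + 1)) = √(-22 - 12/(-161)) = √(-22 - 12*(-1/161)) = √(-22 + 12/161) = √(-3530/161) = I*√568330/161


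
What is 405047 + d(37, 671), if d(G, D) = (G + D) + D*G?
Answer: 430582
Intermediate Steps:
d(G, D) = D + G + D*G (d(G, D) = (D + G) + D*G = D + G + D*G)
405047 + d(37, 671) = 405047 + (671 + 37 + 671*37) = 405047 + (671 + 37 + 24827) = 405047 + 25535 = 430582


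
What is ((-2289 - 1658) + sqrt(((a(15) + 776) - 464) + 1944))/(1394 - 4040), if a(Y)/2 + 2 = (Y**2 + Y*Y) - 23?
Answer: 3947/2646 - sqrt(3106)/2646 ≈ 1.4706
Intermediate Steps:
a(Y) = -50 + 4*Y**2 (a(Y) = -4 + 2*((Y**2 + Y*Y) - 23) = -4 + 2*((Y**2 + Y**2) - 23) = -4 + 2*(2*Y**2 - 23) = -4 + 2*(-23 + 2*Y**2) = -4 + (-46 + 4*Y**2) = -50 + 4*Y**2)
((-2289 - 1658) + sqrt(((a(15) + 776) - 464) + 1944))/(1394 - 4040) = ((-2289 - 1658) + sqrt((((-50 + 4*15**2) + 776) - 464) + 1944))/(1394 - 4040) = (-3947 + sqrt((((-50 + 4*225) + 776) - 464) + 1944))/(-2646) = (-3947 + sqrt((((-50 + 900) + 776) - 464) + 1944))*(-1/2646) = (-3947 + sqrt(((850 + 776) - 464) + 1944))*(-1/2646) = (-3947 + sqrt((1626 - 464) + 1944))*(-1/2646) = (-3947 + sqrt(1162 + 1944))*(-1/2646) = (-3947 + sqrt(3106))*(-1/2646) = 3947/2646 - sqrt(3106)/2646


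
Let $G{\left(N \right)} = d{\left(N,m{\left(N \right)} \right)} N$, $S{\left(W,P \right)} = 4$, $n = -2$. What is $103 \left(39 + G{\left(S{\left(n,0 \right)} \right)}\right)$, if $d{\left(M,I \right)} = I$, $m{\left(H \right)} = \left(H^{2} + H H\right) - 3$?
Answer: $15965$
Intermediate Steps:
$m{\left(H \right)} = -3 + 2 H^{2}$ ($m{\left(H \right)} = \left(H^{2} + H^{2}\right) - 3 = 2 H^{2} - 3 = -3 + 2 H^{2}$)
$G{\left(N \right)} = N \left(-3 + 2 N^{2}\right)$ ($G{\left(N \right)} = \left(-3 + 2 N^{2}\right) N = N \left(-3 + 2 N^{2}\right)$)
$103 \left(39 + G{\left(S{\left(n,0 \right)} \right)}\right) = 103 \left(39 + 4 \left(-3 + 2 \cdot 4^{2}\right)\right) = 103 \left(39 + 4 \left(-3 + 2 \cdot 16\right)\right) = 103 \left(39 + 4 \left(-3 + 32\right)\right) = 103 \left(39 + 4 \cdot 29\right) = 103 \left(39 + 116\right) = 103 \cdot 155 = 15965$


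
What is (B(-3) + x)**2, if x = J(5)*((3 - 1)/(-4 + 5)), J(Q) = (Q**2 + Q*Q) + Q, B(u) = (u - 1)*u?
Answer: 14884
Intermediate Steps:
B(u) = u*(-1 + u) (B(u) = (-1 + u)*u = u*(-1 + u))
J(Q) = Q + 2*Q**2 (J(Q) = (Q**2 + Q**2) + Q = 2*Q**2 + Q = Q + 2*Q**2)
x = 110 (x = (5*(1 + 2*5))*((3 - 1)/(-4 + 5)) = (5*(1 + 10))*(2/1) = (5*11)*(2*1) = 55*2 = 110)
(B(-3) + x)**2 = (-3*(-1 - 3) + 110)**2 = (-3*(-4) + 110)**2 = (12 + 110)**2 = 122**2 = 14884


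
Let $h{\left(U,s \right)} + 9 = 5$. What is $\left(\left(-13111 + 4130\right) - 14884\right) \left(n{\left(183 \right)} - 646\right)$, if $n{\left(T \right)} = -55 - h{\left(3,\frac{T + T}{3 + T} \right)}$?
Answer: $16633905$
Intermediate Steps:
$h{\left(U,s \right)} = -4$ ($h{\left(U,s \right)} = -9 + 5 = -4$)
$n{\left(T \right)} = -51$ ($n{\left(T \right)} = -55 - -4 = -55 + 4 = -51$)
$\left(\left(-13111 + 4130\right) - 14884\right) \left(n{\left(183 \right)} - 646\right) = \left(\left(-13111 + 4130\right) - 14884\right) \left(-51 - 646\right) = \left(-8981 - 14884\right) \left(-697\right) = \left(-23865\right) \left(-697\right) = 16633905$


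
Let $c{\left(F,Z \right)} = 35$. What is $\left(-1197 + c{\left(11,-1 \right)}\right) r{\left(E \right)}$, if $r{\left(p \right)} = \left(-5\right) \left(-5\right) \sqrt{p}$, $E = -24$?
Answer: $- 58100 i \sqrt{6} \approx - 1.4232 \cdot 10^{5} i$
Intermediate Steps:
$r{\left(p \right)} = 25 \sqrt{p}$
$\left(-1197 + c{\left(11,-1 \right)}\right) r{\left(E \right)} = \left(-1197 + 35\right) 25 \sqrt{-24} = - 1162 \cdot 25 \cdot 2 i \sqrt{6} = - 1162 \cdot 50 i \sqrt{6} = - 58100 i \sqrt{6}$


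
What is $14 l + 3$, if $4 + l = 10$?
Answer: $87$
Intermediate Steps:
$l = 6$ ($l = -4 + 10 = 6$)
$14 l + 3 = 14 \cdot 6 + 3 = 84 + 3 = 87$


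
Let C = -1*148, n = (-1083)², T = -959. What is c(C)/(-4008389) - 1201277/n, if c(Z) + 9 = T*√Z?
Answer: -4815174956752/4701395365821 + 274*I*√37/572627 ≈ -1.0242 + 0.0029106*I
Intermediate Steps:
n = 1172889
C = -148
c(Z) = -9 - 959*√Z
c(C)/(-4008389) - 1201277/n = (-9 - 1918*I*√37)/(-4008389) - 1201277/1172889 = (-9 - 1918*I*√37)*(-1/4008389) - 1201277*1/1172889 = (-9 - 1918*I*√37)*(-1/4008389) - 1201277/1172889 = (9/4008389 + 274*I*√37/572627) - 1201277/1172889 = -4815174956752/4701395365821 + 274*I*√37/572627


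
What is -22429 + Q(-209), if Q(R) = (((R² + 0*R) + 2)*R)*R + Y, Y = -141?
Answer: 1908094553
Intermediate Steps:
Q(R) = -141 + R²*(2 + R²) (Q(R) = (((R² + 0*R) + 2)*R)*R - 141 = (((R² + 0) + 2)*R)*R - 141 = ((R² + 2)*R)*R - 141 = ((2 + R²)*R)*R - 141 = (R*(2 + R²))*R - 141 = R²*(2 + R²) - 141 = -141 + R²*(2 + R²))
-22429 + Q(-209) = -22429 + (-141 + (-209)⁴ + 2*(-209)²) = -22429 + (-141 + 1908029761 + 2*43681) = -22429 + (-141 + 1908029761 + 87362) = -22429 + 1908116982 = 1908094553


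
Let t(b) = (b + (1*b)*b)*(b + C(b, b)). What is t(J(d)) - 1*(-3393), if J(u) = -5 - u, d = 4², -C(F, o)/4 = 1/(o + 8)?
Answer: -68871/13 ≈ -5297.8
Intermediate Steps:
C(F, o) = -4/(8 + o) (C(F, o) = -4/(o + 8) = -4/(8 + o))
d = 16
t(b) = (b + b²)*(b - 4/(8 + b)) (t(b) = (b + (1*b)*b)*(b - 4/(8 + b)) = (b + b*b)*(b - 4/(8 + b)) = (b + b²)*(b - 4/(8 + b)))
t(J(d)) - 1*(-3393) = (-5 - 1*16)*(-4 - 4*(-5 - 1*16) + (-5 - 1*16)*(1 + (-5 - 1*16))*(8 + (-5 - 1*16)))/(8 + (-5 - 1*16)) - 1*(-3393) = (-5 - 16)*(-4 - 4*(-5 - 16) + (-5 - 16)*(1 + (-5 - 16))*(8 + (-5 - 16)))/(8 + (-5 - 16)) + 3393 = -21*(-4 - 4*(-21) - 21*(1 - 21)*(8 - 21))/(8 - 21) + 3393 = -21*(-4 + 84 - 21*(-20)*(-13))/(-13) + 3393 = -21*(-1/13)*(-4 + 84 - 5460) + 3393 = -21*(-1/13)*(-5380) + 3393 = -112980/13 + 3393 = -68871/13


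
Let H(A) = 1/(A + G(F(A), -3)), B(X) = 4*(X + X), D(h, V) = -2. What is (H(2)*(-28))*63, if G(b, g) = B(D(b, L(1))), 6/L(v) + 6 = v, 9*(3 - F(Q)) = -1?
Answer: 126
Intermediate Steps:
F(Q) = 28/9 (F(Q) = 3 - ⅑*(-1) = 3 + ⅑ = 28/9)
L(v) = 6/(-6 + v)
B(X) = 8*X (B(X) = 4*(2*X) = 8*X)
G(b, g) = -16 (G(b, g) = 8*(-2) = -16)
H(A) = 1/(-16 + A) (H(A) = 1/(A - 16) = 1/(-16 + A))
(H(2)*(-28))*63 = (-28/(-16 + 2))*63 = (-28/(-14))*63 = -1/14*(-28)*63 = 2*63 = 126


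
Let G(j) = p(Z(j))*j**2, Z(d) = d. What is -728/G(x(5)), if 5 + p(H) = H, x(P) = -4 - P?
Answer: 52/81 ≈ 0.64198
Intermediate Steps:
p(H) = -5 + H
G(j) = j**2*(-5 + j) (G(j) = (-5 + j)*j**2 = j**2*(-5 + j))
-728/G(x(5)) = -728*1/((-5 + (-4 - 1*5))*(-4 - 1*5)**2) = -728*1/((-5 + (-4 - 5))*(-4 - 5)**2) = -728*1/(81*(-5 - 9)) = -728/(81*(-14)) = -728/(-1134) = -728*(-1/1134) = 52/81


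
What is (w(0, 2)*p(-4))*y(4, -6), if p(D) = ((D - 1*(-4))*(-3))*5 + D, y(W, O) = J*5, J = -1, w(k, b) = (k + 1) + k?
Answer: 20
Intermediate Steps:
w(k, b) = 1 + 2*k (w(k, b) = (1 + k) + k = 1 + 2*k)
y(W, O) = -5 (y(W, O) = -1*5 = -5)
p(D) = -60 - 14*D (p(D) = ((D + 4)*(-3))*5 + D = ((4 + D)*(-3))*5 + D = (-12 - 3*D)*5 + D = (-60 - 15*D) + D = -60 - 14*D)
(w(0, 2)*p(-4))*y(4, -6) = ((1 + 2*0)*(-60 - 14*(-4)))*(-5) = ((1 + 0)*(-60 + 56))*(-5) = (1*(-4))*(-5) = -4*(-5) = 20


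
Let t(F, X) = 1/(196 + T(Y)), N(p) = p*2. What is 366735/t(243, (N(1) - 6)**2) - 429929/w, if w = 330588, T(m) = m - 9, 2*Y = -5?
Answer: 22368445658281/330588 ≈ 6.7663e+7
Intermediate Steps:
Y = -5/2 (Y = (1/2)*(-5) = -5/2 ≈ -2.5000)
T(m) = -9 + m
N(p) = 2*p
t(F, X) = 2/369 (t(F, X) = 1/(196 + (-9 - 5/2)) = 1/(196 - 23/2) = 1/(369/2) = 2/369)
366735/t(243, (N(1) - 6)**2) - 429929/w = 366735/(2/369) - 429929/330588 = 366735*(369/2) - 429929*1/330588 = 135325215/2 - 429929/330588 = 22368445658281/330588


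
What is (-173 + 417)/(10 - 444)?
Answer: -122/217 ≈ -0.56221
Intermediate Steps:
(-173 + 417)/(10 - 444) = 244/(-434) = 244*(-1/434) = -122/217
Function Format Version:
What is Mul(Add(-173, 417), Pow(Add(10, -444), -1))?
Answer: Rational(-122, 217) ≈ -0.56221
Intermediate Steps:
Mul(Add(-173, 417), Pow(Add(10, -444), -1)) = Mul(244, Pow(-434, -1)) = Mul(244, Rational(-1, 434)) = Rational(-122, 217)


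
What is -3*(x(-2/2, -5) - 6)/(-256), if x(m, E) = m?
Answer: -21/256 ≈ -0.082031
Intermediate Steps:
-3*(x(-2/2, -5) - 6)/(-256) = -3*(-2/2 - 6)/(-256) = -3*(-2*½ - 6)*(-1/256) = -3*(-1 - 6)*(-1/256) = -3*(-7)*(-1/256) = 21*(-1/256) = -21/256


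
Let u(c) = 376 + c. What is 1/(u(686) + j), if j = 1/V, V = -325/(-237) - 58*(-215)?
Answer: 2955715/3138969567 ≈ 0.00094162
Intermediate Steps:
V = 2955715/237 (V = -325*(-1/237) + 12470 = 325/237 + 12470 = 2955715/237 ≈ 12471.)
j = 237/2955715 (j = 1/(2955715/237) = 237/2955715 ≈ 8.0184e-5)
1/(u(686) + j) = 1/((376 + 686) + 237/2955715) = 1/(1062 + 237/2955715) = 1/(3138969567/2955715) = 2955715/3138969567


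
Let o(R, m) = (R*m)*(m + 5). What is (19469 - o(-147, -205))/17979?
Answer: 465113/1383 ≈ 336.31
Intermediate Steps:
o(R, m) = R*m*(5 + m) (o(R, m) = (R*m)*(5 + m) = R*m*(5 + m))
(19469 - o(-147, -205))/17979 = (19469 - (-147)*(-205)*(5 - 205))/17979 = (19469 - (-147)*(-205)*(-200))*(1/17979) = (19469 - 1*(-6027000))*(1/17979) = (19469 + 6027000)*(1/17979) = 6046469*(1/17979) = 465113/1383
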